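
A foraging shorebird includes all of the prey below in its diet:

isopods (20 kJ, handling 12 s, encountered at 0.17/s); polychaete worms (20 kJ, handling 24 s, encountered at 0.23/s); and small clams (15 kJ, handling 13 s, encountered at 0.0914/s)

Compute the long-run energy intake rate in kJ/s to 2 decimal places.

R = Σλ_iE_i / (1 + Σλ_ih_i)
Numerator: 0.17×20 + 0.23×20 + 0.0914×15 = 9.371
Denominator: 1 + 0.17×12 + 0.23×24 + 0.0914×13 = 9.748
R = 9.371/9.748 = 0.9613 kJ/s

0.96 kJ/s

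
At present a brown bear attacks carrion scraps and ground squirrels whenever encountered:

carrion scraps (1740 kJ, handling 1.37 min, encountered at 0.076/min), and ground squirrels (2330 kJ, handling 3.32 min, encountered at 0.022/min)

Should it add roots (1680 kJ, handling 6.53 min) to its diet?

Yes

Current rate: (0.076×1740 + 0.022×2330)/(1 + 0.076×1.37 + 0.022×3.32) = 155.9 kJ/min.
Profitability of roots: 1680/6.53 = 257.3 kJ/min.
257.3 > 155.9, so adding roots raises the average — include it.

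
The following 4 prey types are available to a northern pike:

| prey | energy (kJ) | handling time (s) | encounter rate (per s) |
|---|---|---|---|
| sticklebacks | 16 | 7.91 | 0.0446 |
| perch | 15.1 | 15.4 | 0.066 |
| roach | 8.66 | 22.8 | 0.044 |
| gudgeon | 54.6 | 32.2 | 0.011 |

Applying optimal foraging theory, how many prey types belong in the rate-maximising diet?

Profitabilities (E/h, kJ/s): sticklebacks 2.02, gudgeon 1.7, perch 0.981, roach 0.38. Add prey in this order while the next type's profitability exceeds the intake rate on those already taken.
Rate on top 1: 0.5275. gudgeon: 1.7 > 0.5275 → include.
Rate on top 2: 0.7699. perch: 0.981 > 0.7699 → include.
Rate on top 3: 0.8485. roach: 0.38 < 0.8485 → exclude; stop.
Optimal diet: sticklebacks, gudgeon, perch — 3 of 4 types.

3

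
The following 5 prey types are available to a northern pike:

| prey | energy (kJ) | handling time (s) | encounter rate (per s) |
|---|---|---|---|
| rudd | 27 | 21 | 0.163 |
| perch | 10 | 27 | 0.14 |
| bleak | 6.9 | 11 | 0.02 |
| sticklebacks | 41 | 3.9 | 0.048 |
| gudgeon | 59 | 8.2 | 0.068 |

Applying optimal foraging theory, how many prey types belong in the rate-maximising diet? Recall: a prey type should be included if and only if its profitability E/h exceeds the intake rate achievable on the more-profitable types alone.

2

Rank by E/h (kJ/s): sticklebacks 10.5, gudgeon 7.2, rudd 1.29, bleak 0.627, perch 0.37. Include each in turn until the next type's E/h falls below the running intake rate.
Rate on top 1: 1.658. gudgeon: 7.2 > 1.658 → include.
Rate on top 2: 3.427. rudd: 1.29 < 3.427 → exclude; stop.
Optimal diet: sticklebacks, gudgeon — 2 of 5 types.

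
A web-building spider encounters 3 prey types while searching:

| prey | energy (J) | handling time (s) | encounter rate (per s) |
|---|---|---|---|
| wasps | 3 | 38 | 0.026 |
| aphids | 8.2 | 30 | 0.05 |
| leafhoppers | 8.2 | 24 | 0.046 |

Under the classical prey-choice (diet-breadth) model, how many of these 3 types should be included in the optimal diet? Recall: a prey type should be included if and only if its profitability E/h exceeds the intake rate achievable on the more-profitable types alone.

2

Profitabilities (E/h, J/s): leafhoppers 0.342, aphids 0.273, wasps 0.0789. Add prey in this order while the next type's profitability exceeds the intake rate on those already taken.
Rate on top 1: 0.1793. aphids: 0.273 > 0.1793 → include.
Rate on top 2: 0.2184. wasps: 0.0789 < 0.2184 → exclude; stop.
Optimal diet: leafhoppers, aphids — 2 of 3 types.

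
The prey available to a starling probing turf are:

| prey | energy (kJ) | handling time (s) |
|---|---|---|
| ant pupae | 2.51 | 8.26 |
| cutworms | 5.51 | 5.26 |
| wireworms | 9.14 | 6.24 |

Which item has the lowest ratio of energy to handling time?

ant pupae

Profitability E/h (kJ/s): ant pupae = 2.51/8.26 = 0.304, cutworms = 5.51/5.26 = 1.05, wireworms = 9.14/6.24 = 1.46.
Ranked: wireworms > cutworms > ant pupae.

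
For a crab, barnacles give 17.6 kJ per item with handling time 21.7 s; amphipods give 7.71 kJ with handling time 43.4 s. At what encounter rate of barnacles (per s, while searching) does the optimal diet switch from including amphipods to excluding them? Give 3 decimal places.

Drop amphipods once their profitability E₂/h₂ falls below the rate achievable on barnacles alone: E₂/h₂ = λE₁/(1 + λh₁).
Solve for λ: λE₁h₂ = E₂(1 + λh₁) → λ(E₁h₂ − E₂h₁) = E₂ → λ = E₂/(E₁h₂ − E₂h₁).
λ = 7.71/(17.6×43.4 − 7.71×21.7) = 7.71/596.5 = 0.01292 per s.

0.013 per s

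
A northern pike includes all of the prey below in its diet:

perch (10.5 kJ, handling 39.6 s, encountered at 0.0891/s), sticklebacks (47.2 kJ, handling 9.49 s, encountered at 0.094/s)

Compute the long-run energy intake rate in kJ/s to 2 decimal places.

0.99 kJ/s

Energy encountered per unit search time: 0.0891×10.5 + 0.094×47.2 = 5.372 kJ/s.
Handling time per unit search time: 0.0891×39.6 + 0.094×9.49 = 4.42.
Rate = 5.372/(1 + 4.42) = 0.9911 kJ/s.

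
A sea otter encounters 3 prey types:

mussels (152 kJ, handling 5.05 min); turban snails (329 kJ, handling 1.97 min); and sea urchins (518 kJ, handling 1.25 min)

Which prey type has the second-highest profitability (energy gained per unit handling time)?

In descending order of E/h:
sea urchins: 518/1.25 = 414 kJ/min
turban snails: 329/1.97 = 167 kJ/min
mussels: 152/5.05 = 30.1 kJ/min

turban snails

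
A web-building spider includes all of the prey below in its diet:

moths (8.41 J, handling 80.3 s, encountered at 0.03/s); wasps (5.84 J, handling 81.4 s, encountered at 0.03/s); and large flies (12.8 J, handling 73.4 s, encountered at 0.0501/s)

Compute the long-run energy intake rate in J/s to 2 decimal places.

R = Σλ_iE_i / (1 + Σλ_ih_i)
Numerator: 0.03×8.41 + 0.03×5.84 + 0.0501×12.8 = 1.069
Denominator: 1 + 0.03×80.3 + 0.03×81.4 + 0.0501×73.4 = 9.528
R = 1.069/9.528 = 0.1122 J/s

0.11 J/s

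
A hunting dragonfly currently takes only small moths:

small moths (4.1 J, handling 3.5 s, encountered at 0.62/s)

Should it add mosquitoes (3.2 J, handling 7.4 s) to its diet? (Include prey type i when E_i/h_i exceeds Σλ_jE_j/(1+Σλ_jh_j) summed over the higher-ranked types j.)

No

On small moths alone, R = ΣλE/(1+Σλh) = 2.542/3.17 = 0.8019 J/s.
Profitability of mosquitoes: 3.2/7.4 = 0.4324 J/s.
Since 0.4324 < R, time spent handling mosquitoes is better spent searching.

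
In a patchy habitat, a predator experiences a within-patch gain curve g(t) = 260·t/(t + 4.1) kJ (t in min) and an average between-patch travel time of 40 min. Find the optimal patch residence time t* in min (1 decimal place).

Maximise g(t)/(T+t): set derivative to zero → g'(t)(T+t) = g(t).
g'(t) = 260·4.1/(t + 4.1)². Setting 260·4.1/(t+4.1)² = 260t/[(t+4.1)(40+t)] gives 4.1(40+t) = t(t+4.1), so t² = 4.1×40 = 164.
t* = √164 = 12.81 min.

12.8 min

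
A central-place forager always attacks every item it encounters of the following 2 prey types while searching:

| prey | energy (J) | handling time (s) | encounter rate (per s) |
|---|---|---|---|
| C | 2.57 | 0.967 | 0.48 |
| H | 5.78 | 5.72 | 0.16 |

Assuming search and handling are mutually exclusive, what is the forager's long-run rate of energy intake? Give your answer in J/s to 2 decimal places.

R = (0.48×2.57 + 0.16×5.78) / (1 + 0.48×0.967 + 0.16×5.72) = 2.158/2.379 = 0.9071 J/s.

0.91 J/s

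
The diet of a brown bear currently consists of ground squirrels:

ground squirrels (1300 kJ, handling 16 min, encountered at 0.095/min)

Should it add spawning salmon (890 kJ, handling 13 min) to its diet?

Current rate: (0.095×1300)/(1 + 0.095×16) = 49.01 kJ/min.
spawning salmon: E/h = 890/13 = 68.46 kJ/min.
68.46 > 49.01, so adding spawning salmon raises the average — include it.

Yes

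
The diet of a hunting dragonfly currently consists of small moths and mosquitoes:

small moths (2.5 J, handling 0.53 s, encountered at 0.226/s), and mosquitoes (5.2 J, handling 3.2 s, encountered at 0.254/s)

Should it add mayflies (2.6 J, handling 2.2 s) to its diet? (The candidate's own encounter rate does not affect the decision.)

Intake rate on the current diet: R = (0.226×2.5 + 0.254×5.2) / (1 + 0.226×0.53 + 0.254×3.2) = 1.886/1.933 = 0.9758 J/s.
mayflies: E/h = 2.6/2.2 = 1.182 J/s.
1.182 > 0.9758, so adding mayflies raises the average — include it.

Yes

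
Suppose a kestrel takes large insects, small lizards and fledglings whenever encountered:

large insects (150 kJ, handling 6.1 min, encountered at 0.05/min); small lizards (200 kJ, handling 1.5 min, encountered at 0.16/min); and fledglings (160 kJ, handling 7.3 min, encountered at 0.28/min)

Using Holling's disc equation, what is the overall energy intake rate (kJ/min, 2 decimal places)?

Energy encountered per unit search time: 0.05×150 + 0.16×200 + 0.28×160 = 84.3 kJ/min.
Handling time per unit search time: 0.05×6.1 + 0.16×1.5 + 0.28×7.3 = 2.589.
Rate = 84.3/(1 + 2.589) = 23.49 kJ/min.

23.49 kJ/min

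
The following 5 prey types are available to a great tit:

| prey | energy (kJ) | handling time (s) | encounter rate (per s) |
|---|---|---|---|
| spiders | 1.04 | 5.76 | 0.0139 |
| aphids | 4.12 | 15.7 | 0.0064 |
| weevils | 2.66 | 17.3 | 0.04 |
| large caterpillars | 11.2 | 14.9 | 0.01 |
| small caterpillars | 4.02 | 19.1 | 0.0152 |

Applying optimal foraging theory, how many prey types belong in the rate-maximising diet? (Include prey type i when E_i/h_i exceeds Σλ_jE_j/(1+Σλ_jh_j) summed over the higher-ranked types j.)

5

Rank by E/h (kJ/s): large caterpillars 0.752, aphids 0.262, small caterpillars 0.21, spiders 0.181, weevils 0.154. Include each in turn until the next type's E/h falls below the running intake rate.
Rate on top 1: 0.09748. aphids: 0.262 > 0.09748 → include.
Rate on top 2: 0.1107. small caterpillars: 0.21 > 0.1107 → include.
Rate on top 3: 0.1295. spiders: 0.181 > 0.1295 → include.
Rate on top 4: 0.1321. weevils: 0.154 > 0.1321 → include.
Optimal diet: large caterpillars, aphids, small caterpillars, spiders, weevils — 5 of 5 types.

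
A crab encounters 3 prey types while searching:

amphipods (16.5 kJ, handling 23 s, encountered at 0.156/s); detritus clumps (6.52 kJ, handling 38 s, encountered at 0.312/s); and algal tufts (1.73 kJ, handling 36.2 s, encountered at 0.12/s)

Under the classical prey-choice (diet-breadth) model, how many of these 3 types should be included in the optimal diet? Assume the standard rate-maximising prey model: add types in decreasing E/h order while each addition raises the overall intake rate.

1

Rank by E/h (kJ/s): amphipods 0.717, detritus clumps 0.172, algal tufts 0.0478. Include each in turn until the next type's E/h falls below the running intake rate.
Rate on top 1: 0.561. detritus clumps: 0.172 < 0.561 → exclude; stop.
Optimal diet: amphipods — 1 of 3 types.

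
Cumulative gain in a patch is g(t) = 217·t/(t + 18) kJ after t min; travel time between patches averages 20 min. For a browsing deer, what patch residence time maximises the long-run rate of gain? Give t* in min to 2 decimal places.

18.97 min

By the marginal value theorem, leave when the instantaneous gain rate g'(t) equals the habitat-wide average g(t)/(T + t).
g'(t) = 217·18/(t + 18)². Setting 217·18/(t+18)² = 217t/[(t+18)(20+t)] gives 18(20+t) = t(t+18), so t² = 18×20 = 360.
t* = √360 = 18.97 min.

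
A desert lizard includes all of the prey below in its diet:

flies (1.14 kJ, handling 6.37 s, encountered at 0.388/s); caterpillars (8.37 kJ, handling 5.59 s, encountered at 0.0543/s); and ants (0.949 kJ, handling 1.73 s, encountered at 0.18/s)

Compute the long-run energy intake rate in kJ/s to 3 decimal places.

0.261 kJ/s

Energy encountered per unit search time: 0.388×1.14 + 0.0543×8.37 + 0.18×0.949 = 1.068 kJ/s.
Handling time per unit search time: 0.388×6.37 + 0.0543×5.59 + 0.18×1.73 = 3.086.
Rate = 1.068/(1 + 3.086) = 0.2613 kJ/s.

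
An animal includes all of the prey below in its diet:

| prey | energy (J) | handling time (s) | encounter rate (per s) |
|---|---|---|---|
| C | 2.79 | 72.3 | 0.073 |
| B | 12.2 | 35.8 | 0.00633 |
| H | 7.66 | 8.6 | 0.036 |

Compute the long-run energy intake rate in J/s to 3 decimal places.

0.082 J/s

R = (0.073×2.79 + 0.00633×12.2 + 0.036×7.66) / (1 + 0.073×72.3 + 0.00633×35.8 + 0.036×8.6) = 0.5567/6.814 = 0.08169 J/s.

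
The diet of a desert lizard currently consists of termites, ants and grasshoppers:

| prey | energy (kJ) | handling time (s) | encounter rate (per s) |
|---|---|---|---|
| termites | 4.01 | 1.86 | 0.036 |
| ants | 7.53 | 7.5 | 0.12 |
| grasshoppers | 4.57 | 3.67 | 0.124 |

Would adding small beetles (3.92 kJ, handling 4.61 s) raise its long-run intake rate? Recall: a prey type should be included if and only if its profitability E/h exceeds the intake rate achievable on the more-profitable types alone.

Current rate: (0.036×4.01 + 0.12×7.53 + 0.124×4.57)/(1 + 0.036×1.86 + 0.12×7.5 + 0.124×3.67) = 0.6666 kJ/s.
Profitability of small beetles: 3.92/4.61 = 0.8503 kJ/s.
0.8503 > 0.6666, so adding small beetles raises the average — include it.

Yes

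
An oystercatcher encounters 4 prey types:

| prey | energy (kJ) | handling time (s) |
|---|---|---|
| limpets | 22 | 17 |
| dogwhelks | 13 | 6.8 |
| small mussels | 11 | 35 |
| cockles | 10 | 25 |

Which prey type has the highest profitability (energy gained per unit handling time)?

dogwhelks

In descending order of E/h:
dogwhelks: 13/6.8 = 1.91 kJ/s
limpets: 22/17 = 1.29 kJ/s
cockles: 10/25 = 0.4 kJ/s
small mussels: 11/35 = 0.314 kJ/s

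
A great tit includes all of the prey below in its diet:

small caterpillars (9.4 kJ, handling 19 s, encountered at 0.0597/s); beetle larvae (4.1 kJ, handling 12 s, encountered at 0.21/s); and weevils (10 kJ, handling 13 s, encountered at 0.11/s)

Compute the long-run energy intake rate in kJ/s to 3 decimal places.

0.415 kJ/s

R = (0.0597×9.4 + 0.21×4.1 + 0.11×10) / (1 + 0.0597×19 + 0.21×12 + 0.11×13) = 2.522/6.084 = 0.4145 kJ/s.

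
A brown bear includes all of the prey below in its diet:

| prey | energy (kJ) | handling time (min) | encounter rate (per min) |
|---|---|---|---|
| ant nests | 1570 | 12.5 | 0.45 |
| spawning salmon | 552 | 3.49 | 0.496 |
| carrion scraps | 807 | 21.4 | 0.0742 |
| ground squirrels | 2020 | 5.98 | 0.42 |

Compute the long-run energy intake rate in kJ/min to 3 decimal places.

R = (0.45×1570 + 0.496×552 + 0.0742×807 + 0.42×2020) / (1 + 0.45×12.5 + 0.496×3.49 + 0.0742×21.4 + 0.42×5.98) = 1889/12.46 = 151.6 kJ/min.

151.625 kJ/min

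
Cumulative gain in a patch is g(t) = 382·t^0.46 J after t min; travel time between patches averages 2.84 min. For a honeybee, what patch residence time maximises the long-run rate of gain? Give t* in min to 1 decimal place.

2.4 min

Maximise g(t)/(T+t): set derivative to zero → g'(t)(T+t) = g(t).
g'(t) = 0.46·382·t^-0.54. Setting 0.46·382·t^-0.54 = 382·t^0.46/(2.84+t) gives 0.46(2.84+t) = t, so 0.54·t = 0.46×2.84.
t* = 0.46×2.84/0.54 = 2.419 min.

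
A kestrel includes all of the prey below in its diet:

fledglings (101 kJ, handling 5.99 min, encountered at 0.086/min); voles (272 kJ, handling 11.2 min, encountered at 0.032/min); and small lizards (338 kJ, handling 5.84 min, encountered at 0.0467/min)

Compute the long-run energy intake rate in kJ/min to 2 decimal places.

R = Σλ_iE_i / (1 + Σλ_ih_i)
Numerator: 0.086×101 + 0.032×272 + 0.0467×338 = 33.17
Denominator: 1 + 0.086×5.99 + 0.032×11.2 + 0.0467×5.84 = 2.146
R = 33.17/2.146 = 15.46 kJ/min

15.46 kJ/min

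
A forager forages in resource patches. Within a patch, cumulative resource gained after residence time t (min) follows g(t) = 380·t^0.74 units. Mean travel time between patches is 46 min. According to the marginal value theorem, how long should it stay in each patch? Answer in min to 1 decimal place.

By the marginal value theorem, leave when the instantaneous gain rate g'(t) equals the habitat-wide average g(t)/(T + t).
g'(t) = 0.74·380·t^-0.26. Setting 0.74·380·t^-0.26 = 380·t^0.74/(46+t) gives 0.74(46+t) = t, so 0.26·t = 0.74×46.
t* = 0.74×46/0.26 = 130.9 min.

130.9 min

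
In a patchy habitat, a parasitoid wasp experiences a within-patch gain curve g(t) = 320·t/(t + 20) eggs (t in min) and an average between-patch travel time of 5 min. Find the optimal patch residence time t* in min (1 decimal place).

10.0 min

Maximise g(t)/(T+t): set derivative to zero → g'(t)(T+t) = g(t).
g'(t) = 320·20/(t + 20)². Setting 320·20/(t+20)² = 320t/[(t+20)(5+t)] gives 20(5+t) = t(t+20), so t² = 20×5 = 100.
t* = √100 = 10 min.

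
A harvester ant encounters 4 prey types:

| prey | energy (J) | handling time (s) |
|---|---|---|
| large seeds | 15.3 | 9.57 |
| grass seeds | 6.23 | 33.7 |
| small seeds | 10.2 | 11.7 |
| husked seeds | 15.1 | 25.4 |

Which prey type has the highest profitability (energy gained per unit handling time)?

Profitability E/h (J/s): large seeds = 15.3/9.57 = 1.6, grass seeds = 6.23/33.7 = 0.185, small seeds = 10.2/11.7 = 0.872, husked seeds = 15.1/25.4 = 0.594.
Ranked: large seeds > small seeds > husked seeds > grass seeds.

large seeds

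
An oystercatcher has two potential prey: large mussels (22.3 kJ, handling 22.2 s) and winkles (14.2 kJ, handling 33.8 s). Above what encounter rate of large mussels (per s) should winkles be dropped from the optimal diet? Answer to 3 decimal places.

At the threshold, the rate on large mussels alone equals the profitability of winkles: λ·22.3/(1 + λ·22.2) = 14.2/33.8 = 0.4201.
Rearranging, λ(22.3 − 0.4201×22.2) = 0.4201, so λ = 0.4201/12.97 = 0.03238 per s.

0.032 per s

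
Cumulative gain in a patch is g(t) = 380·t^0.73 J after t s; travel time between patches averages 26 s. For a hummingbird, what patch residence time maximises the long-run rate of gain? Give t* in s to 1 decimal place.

70.3 s

Optimal t* satisfies g'(t*) = g(t*)/(T + t*).
g'(t) = 0.73·380·t^-0.27. Setting 0.73·380·t^-0.27 = 380·t^0.73/(26+t) gives 0.73(26+t) = t, so 0.27·t = 0.73×26.
t* = 0.73×26/0.27 = 70.3 s.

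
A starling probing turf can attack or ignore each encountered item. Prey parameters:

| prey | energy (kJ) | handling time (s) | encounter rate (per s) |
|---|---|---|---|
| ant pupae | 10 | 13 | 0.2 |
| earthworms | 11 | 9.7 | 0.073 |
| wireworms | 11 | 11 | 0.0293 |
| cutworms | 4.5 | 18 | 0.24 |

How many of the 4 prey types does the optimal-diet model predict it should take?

3

E/h in descending order: earthworms 1.13, wireworms 1, ant pupae 0.769, cutworms 0.25 kJ/s. The optimal diet is the largest prefix of this list for which every included type satisfies E_i/h_i > R on the types above it.
Rate on top 1: 0.4701. wireworms: 1 > 0.4701 → include.
Rate on top 2: 0.5542. ant pupae: 0.769 > 0.5542 → include.
Rate on top 3: 0.675. cutworms: 0.25 < 0.675 → exclude; stop.
Optimal diet: earthworms, wireworms, ant pupae — 3 of 4 types.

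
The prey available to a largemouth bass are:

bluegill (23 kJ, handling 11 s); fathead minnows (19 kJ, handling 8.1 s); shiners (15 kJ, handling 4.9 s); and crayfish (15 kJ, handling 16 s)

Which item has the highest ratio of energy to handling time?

In descending order of E/h:
shiners: 15/4.9 = 3.06 kJ/s
fathead minnows: 19/8.1 = 2.35 kJ/s
bluegill: 23/11 = 2.09 kJ/s
crayfish: 15/16 = 0.938 kJ/s

shiners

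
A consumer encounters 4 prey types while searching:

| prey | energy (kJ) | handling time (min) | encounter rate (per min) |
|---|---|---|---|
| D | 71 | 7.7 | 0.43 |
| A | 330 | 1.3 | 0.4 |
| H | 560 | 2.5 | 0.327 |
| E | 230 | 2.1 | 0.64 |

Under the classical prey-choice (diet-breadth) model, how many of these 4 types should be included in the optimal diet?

2

E/h in descending order: A 254, H 224, E 110, D 9.22 kJ/min. The optimal diet is the largest prefix of this list for which every included type satisfies E_i/h_i > R on the types above it.
Rate on top 1: 86.84. H: 224 > 86.84 → include.
Rate on top 2: 134.8. E: 110 < 134.8 → exclude; stop.
Optimal diet: A, H — 2 of 4 types.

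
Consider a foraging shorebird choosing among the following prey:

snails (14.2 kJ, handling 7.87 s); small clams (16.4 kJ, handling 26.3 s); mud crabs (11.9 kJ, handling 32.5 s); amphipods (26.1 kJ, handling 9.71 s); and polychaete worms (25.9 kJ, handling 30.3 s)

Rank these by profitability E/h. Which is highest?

Profitability E/h (kJ/s): snails = 14.2/7.87 = 1.8, small clams = 16.4/26.3 = 0.624, mud crabs = 11.9/32.5 = 0.366, amphipods = 26.1/9.71 = 2.69, polychaete worms = 25.9/30.3 = 0.855.
Ranked: amphipods > snails > polychaete worms > small clams > mud crabs.

amphipods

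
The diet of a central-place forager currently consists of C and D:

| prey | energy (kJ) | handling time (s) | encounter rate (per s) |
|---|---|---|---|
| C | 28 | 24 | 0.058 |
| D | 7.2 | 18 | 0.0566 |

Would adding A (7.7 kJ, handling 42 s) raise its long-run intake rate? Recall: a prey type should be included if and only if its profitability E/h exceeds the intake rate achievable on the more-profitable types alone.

No

Current rate: (0.058×28 + 0.0566×7.2)/(1 + 0.058×24 + 0.0566×18) = 0.5956 kJ/s.
Profitability of A: 7.7/42 = 0.1833 kJ/s.
0.1833 < 0.5956, so adding A would lower the average — exclude it.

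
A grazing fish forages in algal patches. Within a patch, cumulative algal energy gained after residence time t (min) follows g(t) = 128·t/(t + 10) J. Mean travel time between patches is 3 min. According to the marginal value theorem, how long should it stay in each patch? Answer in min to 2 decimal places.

By the marginal value theorem, leave when the instantaneous gain rate g'(t) equals the habitat-wide average g(t)/(T + t).
g'(t) = 128·10/(t + 10)². Setting 128·10/(t+10)² = 128t/[(t+10)(3+t)] gives 10(3+t) = t(t+10), so t² = 10×3 = 30.
t* = √30 = 5.477 min.

5.48 min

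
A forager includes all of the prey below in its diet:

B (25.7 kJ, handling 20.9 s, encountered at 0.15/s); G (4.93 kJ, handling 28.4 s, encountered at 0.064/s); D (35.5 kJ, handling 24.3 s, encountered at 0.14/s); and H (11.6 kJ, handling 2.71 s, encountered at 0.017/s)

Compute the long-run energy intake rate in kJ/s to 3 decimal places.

R = Σλ_iE_i / (1 + Σλ_ih_i)
Numerator: 0.15×25.7 + 0.064×4.93 + 0.14×35.5 + 0.017×11.6 = 9.338
Denominator: 1 + 0.15×20.9 + 0.064×28.4 + 0.14×24.3 + 0.017×2.71 = 9.401
R = 9.338/9.401 = 0.9933 kJ/s

0.993 kJ/s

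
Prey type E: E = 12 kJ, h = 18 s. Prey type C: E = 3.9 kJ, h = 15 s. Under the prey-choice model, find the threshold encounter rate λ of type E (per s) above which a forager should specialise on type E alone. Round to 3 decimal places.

The zero-one rule: include type C iff E₂/h₂ > λE₁/(1+λh₁). Equality gives the switch point.
λE₁h₂ = E₂ + λE₂h₁ ⇒ λ = E₂/(E₁h₂ − E₂h₁) = 3.9/(180 − 70.2) = 0.03552 per s.

0.036 per s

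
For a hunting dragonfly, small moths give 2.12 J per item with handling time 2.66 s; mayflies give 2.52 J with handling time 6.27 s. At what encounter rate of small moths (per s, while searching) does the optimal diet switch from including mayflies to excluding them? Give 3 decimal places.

At the threshold, the rate on small moths alone equals the profitability of mayflies: λ·2.12/(1 + λ·2.66) = 2.52/6.27 = 0.4019.
Rearranging, λ(2.12 − 0.4019×2.66) = 0.4019, so λ = 0.4019/1.051 = 0.3824 per s.

0.382 per s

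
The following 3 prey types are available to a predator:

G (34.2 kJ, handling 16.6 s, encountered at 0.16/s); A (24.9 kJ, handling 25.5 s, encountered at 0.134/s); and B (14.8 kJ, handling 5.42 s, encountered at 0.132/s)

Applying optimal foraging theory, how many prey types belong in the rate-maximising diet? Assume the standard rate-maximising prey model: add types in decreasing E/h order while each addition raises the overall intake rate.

Profitabilities (E/h, kJ/s): B 2.73, G 2.06, A 0.976. Add prey in this order while the next type's profitability exceeds the intake rate on those already taken.
Rate on top 1: 1.139. G: 2.06 > 1.139 → include.
Rate on top 2: 1.699. A: 0.976 < 1.699 → exclude; stop.
Optimal diet: B, G — 2 of 3 types.

2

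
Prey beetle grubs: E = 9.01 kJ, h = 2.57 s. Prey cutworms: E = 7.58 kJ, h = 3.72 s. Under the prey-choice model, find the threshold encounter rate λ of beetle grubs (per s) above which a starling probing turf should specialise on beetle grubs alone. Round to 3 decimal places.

Drop cutworms once their profitability E₂/h₂ falls below the rate achievable on beetle grubs alone: E₂/h₂ = λE₁/(1 + λh₁).
Solve for λ: λE₁h₂ = E₂(1 + λh₁) → λ(E₁h₂ − E₂h₁) = E₂ → λ = E₂/(E₁h₂ − E₂h₁).
λ = 7.58/(9.01×3.72 − 7.58×2.57) = 7.58/14.04 = 0.54 per s.

0.540 per s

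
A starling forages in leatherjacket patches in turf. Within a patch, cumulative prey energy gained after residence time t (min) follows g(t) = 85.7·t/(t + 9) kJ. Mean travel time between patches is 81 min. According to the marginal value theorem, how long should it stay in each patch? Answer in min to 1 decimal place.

By the marginal value theorem, leave when the instantaneous gain rate g'(t) equals the habitat-wide average g(t)/(T + t).
g'(t) = 85.7·9/(t + 9)². Setting 85.7·9/(t+9)² = 85.7t/[(t+9)(81+t)] gives 9(81+t) = t(t+9), so t² = 9×81 = 729.
t* = √729 = 27 min.

27.0 min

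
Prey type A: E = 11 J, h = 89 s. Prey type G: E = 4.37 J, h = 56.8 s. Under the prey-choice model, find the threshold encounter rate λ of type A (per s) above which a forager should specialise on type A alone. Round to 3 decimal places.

Drop type G once their profitability E₂/h₂ falls below the rate achievable on type A alone: E₂/h₂ = λE₁/(1 + λh₁).
Solve for λ: λE₁h₂ = E₂(1 + λh₁) → λ(E₁h₂ − E₂h₁) = E₂ → λ = E₂/(E₁h₂ − E₂h₁).
λ = 4.37/(11×56.8 − 4.37×89) = 4.37/235.9 = 0.01853 per s.

0.019 per s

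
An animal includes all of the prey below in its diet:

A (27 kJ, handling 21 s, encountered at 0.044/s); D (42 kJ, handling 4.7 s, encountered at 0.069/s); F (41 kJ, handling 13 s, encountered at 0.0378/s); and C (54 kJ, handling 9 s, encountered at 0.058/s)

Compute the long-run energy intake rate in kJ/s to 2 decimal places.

2.69 kJ/s

R = Σλ_iE_i / (1 + Σλ_ih_i)
Numerator: 0.044×27 + 0.069×42 + 0.0378×41 + 0.058×54 = 8.768
Denominator: 1 + 0.044×21 + 0.069×4.7 + 0.0378×13 + 0.058×9 = 3.262
R = 8.768/3.262 = 2.688 kJ/s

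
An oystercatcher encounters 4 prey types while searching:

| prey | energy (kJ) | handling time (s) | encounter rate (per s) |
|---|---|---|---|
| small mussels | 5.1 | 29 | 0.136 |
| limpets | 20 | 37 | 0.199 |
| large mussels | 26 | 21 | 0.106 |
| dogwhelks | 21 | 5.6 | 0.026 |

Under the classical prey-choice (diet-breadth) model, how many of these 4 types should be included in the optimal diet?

E/h in descending order: dogwhelks 3.75, large mussels 1.24, limpets 0.541, small mussels 0.176 kJ/s. The optimal diet is the largest prefix of this list for which every included type satisfies E_i/h_i > R on the types above it.
Rate on top 1: 0.4766. large mussels: 1.24 > 0.4766 → include.
Rate on top 2: 0.9794. limpets: 0.541 < 0.9794 → exclude; stop.
Optimal diet: dogwhelks, large mussels — 2 of 4 types.

2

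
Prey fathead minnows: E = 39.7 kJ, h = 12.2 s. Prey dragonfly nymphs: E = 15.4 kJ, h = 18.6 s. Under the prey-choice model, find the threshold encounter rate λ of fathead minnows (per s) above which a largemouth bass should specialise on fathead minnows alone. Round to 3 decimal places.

At the threshold, the rate on fathead minnows alone equals the profitability of dragonfly nymphs: λ·39.7/(1 + λ·12.2) = 15.4/18.6 = 0.828.
Rearranging, λ(39.7 − 0.828×12.2) = 0.828, so λ = 0.828/29.6 = 0.02797 per s.

0.028 per s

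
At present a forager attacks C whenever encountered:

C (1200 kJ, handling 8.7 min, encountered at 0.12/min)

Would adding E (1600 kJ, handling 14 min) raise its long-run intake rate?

On C alone, R = ΣλE/(1+Σλh) = 144/2.044 = 70.45 kJ/min.
Profitability of E: 1600/14 = 114.3 kJ/min.
114.3 > 70.45, so adding E raises the average — include it.

Yes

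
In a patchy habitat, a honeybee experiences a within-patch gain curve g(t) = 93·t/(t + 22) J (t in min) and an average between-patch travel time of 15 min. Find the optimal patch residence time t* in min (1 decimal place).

18.2 min

By the marginal value theorem, leave when the instantaneous gain rate g'(t) equals the habitat-wide average g(t)/(T + t).
g'(t) = 93·22/(t + 22)². Setting 93·22/(t+22)² = 93t/[(t+22)(15+t)] gives 22(15+t) = t(t+22), so t² = 22×15 = 330.
t* = √330 = 18.17 min.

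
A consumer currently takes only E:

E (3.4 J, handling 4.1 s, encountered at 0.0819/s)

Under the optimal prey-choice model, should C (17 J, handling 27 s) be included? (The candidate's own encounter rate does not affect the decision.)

Yes

On E alone, R = ΣλE/(1+Σλh) = 0.2785/1.336 = 0.2085 J/s.
Profitability of C: 17/27 = 0.6296 J/s.
0.6296 > 0.2085, so adding C raises the average — include it.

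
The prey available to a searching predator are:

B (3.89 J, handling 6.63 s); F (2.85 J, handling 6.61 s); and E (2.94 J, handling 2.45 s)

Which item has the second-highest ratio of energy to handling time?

B

Profitability E/h (J/s): B = 3.89/6.63 = 0.587, F = 2.85/6.61 = 0.431, E = 2.94/2.45 = 1.2.
Ranked: E > B > F.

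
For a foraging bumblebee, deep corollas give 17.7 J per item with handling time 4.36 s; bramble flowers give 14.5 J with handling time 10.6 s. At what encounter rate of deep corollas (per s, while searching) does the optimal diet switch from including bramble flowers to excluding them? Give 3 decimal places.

0.117 per s

Drop bramble flowers once their profitability E₂/h₂ falls below the rate achievable on deep corollas alone: E₂/h₂ = λE₁/(1 + λh₁).
Solve for λ: λE₁h₂ = E₂(1 + λh₁) → λ(E₁h₂ − E₂h₁) = E₂ → λ = E₂/(E₁h₂ − E₂h₁).
λ = 14.5/(17.7×10.6 − 14.5×4.36) = 14.5/124.4 = 0.1166 per s.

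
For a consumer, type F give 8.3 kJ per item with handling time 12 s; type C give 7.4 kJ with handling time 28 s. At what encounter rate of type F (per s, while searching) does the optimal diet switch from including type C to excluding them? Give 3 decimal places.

At the threshold, the rate on type F alone equals the profitability of type C: λ·8.3/(1 + λ·12) = 7.4/28 = 0.2643.
Rearranging, λ(8.3 − 0.2643×12) = 0.2643, so λ = 0.2643/5.129 = 0.05153 per s.

0.052 per s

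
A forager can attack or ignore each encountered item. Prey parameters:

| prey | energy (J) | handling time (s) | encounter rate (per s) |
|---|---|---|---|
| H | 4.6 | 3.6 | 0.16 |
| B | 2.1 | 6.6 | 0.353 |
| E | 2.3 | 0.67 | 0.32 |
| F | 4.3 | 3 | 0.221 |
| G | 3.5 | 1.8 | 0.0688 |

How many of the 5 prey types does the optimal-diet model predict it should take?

4

Rank by E/h (J/s): E 3.43, G 1.94, F 1.43, H 1.28, B 0.318. Include each in turn until the next type's E/h falls below the running intake rate.
Rate on top 1: 0.6061. G: 1.94 > 0.6061 → include.
Rate on top 2: 0.7299. F: 1.43 > 0.7299 → include.
Rate on top 3: 0.963. H: 1.28 > 0.963 → include.
Rate on top 4: 1.033. B: 0.318 < 1.033 → exclude; stop.
Optimal diet: E, G, F, H — 4 of 5 types.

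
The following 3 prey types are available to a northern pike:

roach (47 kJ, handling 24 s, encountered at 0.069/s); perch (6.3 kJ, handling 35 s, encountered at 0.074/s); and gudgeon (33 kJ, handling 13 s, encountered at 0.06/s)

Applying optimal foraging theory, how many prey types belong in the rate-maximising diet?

2

Rank by E/h (kJ/s): gudgeon 2.54, roach 1.96, perch 0.18. Include each in turn until the next type's E/h falls below the running intake rate.
Rate on top 1: 1.112. roach: 1.96 > 1.112 → include.
Rate on top 2: 1.52. perch: 0.18 < 1.52 → exclude; stop.
Optimal diet: gudgeon, roach — 2 of 3 types.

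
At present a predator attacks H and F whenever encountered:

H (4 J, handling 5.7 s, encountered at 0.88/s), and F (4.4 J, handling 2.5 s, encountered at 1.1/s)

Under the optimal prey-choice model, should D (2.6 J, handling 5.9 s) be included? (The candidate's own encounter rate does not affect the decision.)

No

Current rate: (0.88×4 + 1.1×4.4)/(1 + 0.88×5.7 + 1.1×2.5) = 0.9537 J/s.
D: E/h = 2.6/5.9 = 0.4407 J/s.
0.4407 < 0.9537, so adding D would lower the average — exclude it.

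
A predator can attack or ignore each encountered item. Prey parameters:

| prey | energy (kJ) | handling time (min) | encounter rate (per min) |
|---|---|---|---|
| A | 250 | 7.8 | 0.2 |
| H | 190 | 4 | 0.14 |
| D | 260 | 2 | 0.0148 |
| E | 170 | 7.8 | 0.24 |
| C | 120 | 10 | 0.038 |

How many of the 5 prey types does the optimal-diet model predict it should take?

3

E/h in descending order: D 130, H 47.5, A 32.1, E 21.8, C 12 kJ/min. The optimal diet is the largest prefix of this list for which every included type satisfies E_i/h_i > R on the types above it.
Rate on top 1: 3.737. H: 47.5 > 3.737 → include.
Rate on top 2: 19.15. A: 32.1 > 19.15 → include.
Rate on top 3: 25.54. E: 21.8 < 25.54 → exclude; stop.
Optimal diet: D, H, A — 3 of 5 types.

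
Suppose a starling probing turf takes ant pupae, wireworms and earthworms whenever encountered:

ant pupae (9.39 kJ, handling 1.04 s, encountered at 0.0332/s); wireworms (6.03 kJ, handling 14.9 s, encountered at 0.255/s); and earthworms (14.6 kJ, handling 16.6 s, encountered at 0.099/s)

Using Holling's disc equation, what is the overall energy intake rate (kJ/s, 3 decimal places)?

0.509 kJ/s

R = (0.0332×9.39 + 0.255×6.03 + 0.099×14.6) / (1 + 0.0332×1.04 + 0.255×14.9 + 0.099×16.6) = 3.295/6.477 = 0.5087 kJ/s.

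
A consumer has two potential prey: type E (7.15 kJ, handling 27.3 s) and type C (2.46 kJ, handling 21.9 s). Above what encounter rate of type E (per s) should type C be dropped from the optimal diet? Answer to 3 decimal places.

0.028 per s

Drop type C once their profitability E₂/h₂ falls below the rate achievable on type E alone: E₂/h₂ = λE₁/(1 + λh₁).
Solve for λ: λE₁h₂ = E₂(1 + λh₁) → λ(E₁h₂ − E₂h₁) = E₂ → λ = E₂/(E₁h₂ − E₂h₁).
λ = 2.46/(7.15×21.9 − 2.46×27.3) = 2.46/89.43 = 0.02751 per s.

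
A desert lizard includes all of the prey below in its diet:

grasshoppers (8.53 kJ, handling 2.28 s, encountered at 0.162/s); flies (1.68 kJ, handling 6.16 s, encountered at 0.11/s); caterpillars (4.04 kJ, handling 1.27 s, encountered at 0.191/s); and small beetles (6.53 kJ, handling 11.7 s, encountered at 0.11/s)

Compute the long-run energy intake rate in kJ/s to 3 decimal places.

Energy encountered per unit search time: 0.162×8.53 + 0.11×1.68 + 0.191×4.04 + 0.11×6.53 = 3.057 kJ/s.
Handling time per unit search time: 0.162×2.28 + 0.11×6.16 + 0.191×1.27 + 0.11×11.7 = 2.577.
Rate = 3.057/(1 + 2.577) = 0.8546 kJ/s.

0.855 kJ/s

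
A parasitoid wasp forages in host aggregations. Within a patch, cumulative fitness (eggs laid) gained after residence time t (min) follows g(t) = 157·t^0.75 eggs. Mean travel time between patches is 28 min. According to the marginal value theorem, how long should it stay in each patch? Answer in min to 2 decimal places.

Maximise g(t)/(T+t): set derivative to zero → g'(t)(T+t) = g(t).
g'(t) = 0.75·157·t^-0.25. Setting 0.75·157·t^-0.25 = 157·t^0.75/(28+t) gives 0.75(28+t) = t, so 0.25·t = 0.75×28.
t* = 0.75×28/0.25 = 84 min.

84.00 min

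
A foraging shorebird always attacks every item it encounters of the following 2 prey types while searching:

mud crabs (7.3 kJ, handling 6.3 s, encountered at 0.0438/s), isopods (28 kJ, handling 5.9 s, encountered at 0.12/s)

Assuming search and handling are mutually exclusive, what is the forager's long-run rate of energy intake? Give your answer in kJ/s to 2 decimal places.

R = Σλ_iE_i / (1 + Σλ_ih_i)
Numerator: 0.0438×7.3 + 0.12×28 = 3.68
Denominator: 1 + 0.0438×6.3 + 0.12×5.9 = 1.984
R = 3.68/1.984 = 1.855 kJ/s

1.85 kJ/s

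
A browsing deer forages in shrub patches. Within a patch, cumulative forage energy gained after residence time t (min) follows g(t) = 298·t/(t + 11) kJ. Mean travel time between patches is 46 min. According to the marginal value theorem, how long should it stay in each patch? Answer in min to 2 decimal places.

22.49 min

Maximise g(t)/(T+t): set derivative to zero → g'(t)(T+t) = g(t).
g'(t) = 298·11/(t + 11)². Setting 298·11/(t+11)² = 298t/[(t+11)(46+t)] gives 11(46+t) = t(t+11), so t² = 11×46 = 506.
t* = √506 = 22.49 min.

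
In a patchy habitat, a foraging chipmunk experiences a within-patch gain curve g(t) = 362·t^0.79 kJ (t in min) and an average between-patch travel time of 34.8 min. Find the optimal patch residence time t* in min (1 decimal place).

Optimal t* satisfies g'(t*) = g(t*)/(T + t*).
g'(t) = 0.79·362·t^-0.21. Setting 0.79·362·t^-0.21 = 362·t^0.79/(34.8+t) gives 0.79(34.8+t) = t, so 0.21·t = 0.79×34.8.
t* = 0.79×34.8/0.21 = 130.9 min.

130.9 min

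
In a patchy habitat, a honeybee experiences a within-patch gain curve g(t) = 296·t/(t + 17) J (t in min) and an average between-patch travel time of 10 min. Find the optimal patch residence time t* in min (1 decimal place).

Maximise g(t)/(T+t): set derivative to zero → g'(t)(T+t) = g(t).
g'(t) = 296·17/(t + 17)². Setting 296·17/(t+17)² = 296t/[(t+17)(10+t)] gives 17(10+t) = t(t+17), so t² = 17×10 = 170.
t* = √170 = 13.04 min.

13.0 min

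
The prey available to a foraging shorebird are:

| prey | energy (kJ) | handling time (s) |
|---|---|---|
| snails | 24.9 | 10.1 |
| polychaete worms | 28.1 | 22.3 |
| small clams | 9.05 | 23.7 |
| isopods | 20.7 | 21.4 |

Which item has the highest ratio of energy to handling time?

In descending order of E/h:
snails: 24.9/10.1 = 2.47 kJ/s
polychaete worms: 28.1/22.3 = 1.26 kJ/s
isopods: 20.7/21.4 = 0.967 kJ/s
small clams: 9.05/23.7 = 0.382 kJ/s

snails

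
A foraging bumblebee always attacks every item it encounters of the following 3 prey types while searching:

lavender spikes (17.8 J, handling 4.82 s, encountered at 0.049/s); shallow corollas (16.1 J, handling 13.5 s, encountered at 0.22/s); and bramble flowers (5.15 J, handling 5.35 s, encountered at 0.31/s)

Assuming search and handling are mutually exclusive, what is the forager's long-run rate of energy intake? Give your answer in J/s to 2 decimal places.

R = (0.049×17.8 + 0.22×16.1 + 0.31×5.15) / (1 + 0.049×4.82 + 0.22×13.5 + 0.31×5.35) = 6.011/5.865 = 1.025 J/s.

1.02 J/s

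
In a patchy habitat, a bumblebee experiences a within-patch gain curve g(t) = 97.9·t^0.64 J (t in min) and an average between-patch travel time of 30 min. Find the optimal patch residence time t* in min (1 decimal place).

53.3 min

By the marginal value theorem, leave when the instantaneous gain rate g'(t) equals the habitat-wide average g(t)/(T + t).
g'(t) = 0.64·97.9·t^-0.36. Setting 0.64·97.9·t^-0.36 = 97.9·t^0.64/(30+t) gives 0.64(30+t) = t, so 0.36·t = 0.64×30.
t* = 0.64×30/0.36 = 53.33 min.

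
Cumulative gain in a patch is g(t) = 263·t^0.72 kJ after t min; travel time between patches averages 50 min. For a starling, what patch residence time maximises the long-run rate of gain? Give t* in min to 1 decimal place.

128.6 min

By the marginal value theorem, leave when the instantaneous gain rate g'(t) equals the habitat-wide average g(t)/(T + t).
g'(t) = 0.72·263·t^-0.28. Setting 0.72·263·t^-0.28 = 263·t^0.72/(50+t) gives 0.72(50+t) = t, so 0.28·t = 0.72×50.
t* = 0.72×50/0.28 = 128.6 min.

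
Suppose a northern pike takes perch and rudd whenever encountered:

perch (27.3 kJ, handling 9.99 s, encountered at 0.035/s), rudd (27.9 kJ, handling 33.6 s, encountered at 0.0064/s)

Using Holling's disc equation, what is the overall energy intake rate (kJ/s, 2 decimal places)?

0.72 kJ/s

R = (0.035×27.3 + 0.0064×27.9) / (1 + 0.035×9.99 + 0.0064×33.6) = 1.134/1.565 = 0.7248 kJ/s.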